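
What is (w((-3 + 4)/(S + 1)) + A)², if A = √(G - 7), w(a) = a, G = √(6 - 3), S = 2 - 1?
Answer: (1 + 2*I*√(7 - √3))²/4 ≈ -5.018 + 2.2952*I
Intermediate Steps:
S = 1
G = √3 ≈ 1.7320
A = √(-7 + √3) (A = √(√3 - 7) = √(-7 + √3) ≈ 2.2952*I)
(w((-3 + 4)/(S + 1)) + A)² = ((-3 + 4)/(1 + 1) + √(-7 + √3))² = (1/2 + √(-7 + √3))² = (1*(½) + √(-7 + √3))² = (½ + √(-7 + √3))²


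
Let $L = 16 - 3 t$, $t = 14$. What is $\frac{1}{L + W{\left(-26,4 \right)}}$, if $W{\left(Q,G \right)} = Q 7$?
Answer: $- \frac{1}{208} \approx -0.0048077$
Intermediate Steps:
$W{\left(Q,G \right)} = 7 Q$
$L = -26$ ($L = 16 - 42 = -26$)
$\frac{1}{L + W{\left(-26,4 \right)}} = \frac{1}{-26 + 7 \left(-26\right)} = \frac{1}{-26 - 182} = \frac{1}{-208} = - \frac{1}{208}$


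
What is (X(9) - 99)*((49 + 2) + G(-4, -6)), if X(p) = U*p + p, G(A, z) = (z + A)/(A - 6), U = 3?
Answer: -3276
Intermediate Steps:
G(A, z) = (A + z)/(-6 + A)
X(p) = 4*p (X(p) = 3*p + p = 4*p)
(X(9) - 99)*((49 + 2) + G(-4, -6)) = (4*9 - 99)*((49 + 2) + (-4 - 6)/(-6 - 4)) = (36 - 99)*(51 - 10/(-10)) = -63*(51 - 1/10*(-10)) = -63*(51 + 1) = -63*52 = -3276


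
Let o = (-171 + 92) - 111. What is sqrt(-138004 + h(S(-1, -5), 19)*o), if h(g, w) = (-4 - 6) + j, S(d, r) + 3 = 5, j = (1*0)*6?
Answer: 2*I*sqrt(34026) ≈ 368.92*I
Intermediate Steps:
o = -190 (o = -79 - 111 = -190)
j = 0 (j = 0*6 = 0)
S(d, r) = 2 (S(d, r) = -3 + 5 = 2)
h(g, w) = -10 (h(g, w) = (-4 - 6) + 0 = -10 + 0 = -10)
sqrt(-138004 + h(S(-1, -5), 19)*o) = sqrt(-138004 - 10*(-190)) = sqrt(-138004 + 1900) = sqrt(-136104) = 2*I*sqrt(34026)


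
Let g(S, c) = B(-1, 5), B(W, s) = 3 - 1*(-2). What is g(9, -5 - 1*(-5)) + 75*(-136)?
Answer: -10195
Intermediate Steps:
B(W, s) = 5 (B(W, s) = 3 + 2 = 5)
g(S, c) = 5
g(9, -5 - 1*(-5)) + 75*(-136) = 5 + 75*(-136) = 5 - 10200 = -10195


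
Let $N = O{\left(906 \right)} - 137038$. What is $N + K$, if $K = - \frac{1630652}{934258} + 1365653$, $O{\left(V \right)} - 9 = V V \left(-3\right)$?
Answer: $- \frac{576383814362}{467129} \approx -1.2339 \cdot 10^{6}$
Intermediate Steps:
$O{\left(V \right)} = 9 - 3 V^{2}$ ($O{\left(V \right)} = 9 + V V \left(-3\right) = 9 + V^{2} \left(-3\right) = 9 - 3 V^{2}$)
$N = -2599537$ ($N = \left(9 - 3 \cdot 906^{2}\right) - 137038 = \left(9 - 2462508\right) - 137038 = -2462499 - 137038 = -2599537$)
$K = \frac{637935304911}{467129}$ ($K = \left(-1630652\right) \frac{1}{934258} + 1365653 = - \frac{815326}{467129} + 1365653 = \frac{637935304911}{467129} \approx 1.3657 \cdot 10^{6}$)
$N + K = -2599537 + \frac{637935304911}{467129} = - \frac{576383814362}{467129}$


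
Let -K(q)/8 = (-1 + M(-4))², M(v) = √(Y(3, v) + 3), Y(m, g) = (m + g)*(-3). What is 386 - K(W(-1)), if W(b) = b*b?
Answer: 442 - 16*√6 ≈ 402.81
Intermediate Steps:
Y(m, g) = -3*g - 3*m (Y(m, g) = (g + m)*(-3) = -3*g - 3*m)
W(b) = b²
M(v) = √(-6 - 3*v) (M(v) = √((-3*v - 3*3) + 3) = √((-3*v - 9) + 3) = √((-9 - 3*v) + 3) = √(-6 - 3*v))
K(q) = -8*(-1 + √6)² (K(q) = -8*(-1 + √(-6 - 3*(-4)))² = -8*(-1 + √(-6 + 12))² = -8*(-1 + √6)²)
386 - K(W(-1)) = 386 - (-56 + 16*√6) = 386 + (56 - 16*√6) = 442 - 16*√6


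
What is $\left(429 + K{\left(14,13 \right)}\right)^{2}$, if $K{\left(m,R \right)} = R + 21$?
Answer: $214369$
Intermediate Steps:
$K{\left(m,R \right)} = 21 + R$
$\left(429 + K{\left(14,13 \right)}\right)^{2} = \left(429 + \left(21 + 13\right)\right)^{2} = \left(429 + 34\right)^{2} = 463^{2} = 214369$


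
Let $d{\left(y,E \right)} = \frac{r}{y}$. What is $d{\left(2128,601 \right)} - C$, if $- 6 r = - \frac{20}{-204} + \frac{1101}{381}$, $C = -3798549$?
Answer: $\frac{39266710186889}{10337292} \approx 3.7985 \cdot 10^{6}$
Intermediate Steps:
$r = - \frac{9676}{19431}$ ($r = - \frac{- \frac{20}{-204} + \frac{1101}{381}}{6} = - \frac{\left(-20\right) \left(- \frac{1}{204}\right) + 1101 \cdot \frac{1}{381}}{6} = - \frac{\frac{5}{51} + \frac{367}{127}}{6} = \left(- \frac{1}{6}\right) \frac{19352}{6477} = - \frac{9676}{19431} \approx -0.49797$)
$d{\left(y,E \right)} = - \frac{9676}{19431 y}$
$d{\left(2128,601 \right)} - C = - \frac{9676}{19431 \cdot 2128} - -3798549 = \left(- \frac{9676}{19431}\right) \frac{1}{2128} + 3798549 = - \frac{2419}{10337292} + 3798549 = \frac{39266710186889}{10337292}$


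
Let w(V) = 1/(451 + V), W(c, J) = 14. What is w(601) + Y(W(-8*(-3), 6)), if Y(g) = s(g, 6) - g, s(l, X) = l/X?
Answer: -36817/3156 ≈ -11.666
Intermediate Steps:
Y(g) = -5*g/6 (Y(g) = g/6 - g = -5*g/6)
w(601) + Y(W(-8*(-3), 6)) = 1/(451 + 601) - ⅚*14 = 1/1052 - 35/3 = -36817/3156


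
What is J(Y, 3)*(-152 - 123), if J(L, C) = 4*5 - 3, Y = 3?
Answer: -4675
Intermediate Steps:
J(L, C) = 17 (J(L, C) = 20 - 3 = 17)
J(Y, 3)*(-152 - 123) = 17*(-152 - 123) = 17*(-275) = -4675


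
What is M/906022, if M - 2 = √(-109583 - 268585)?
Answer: 1/453011 + I*√94542/453011 ≈ 2.2075e-6 + 0.00067874*I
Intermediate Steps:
M = 2 + 2*I*√94542 (M = 2 + √(-109583 - 268585) = 2 + √(-378168) = 2 + 2*I*√94542 ≈ 2.0 + 614.95*I)
M/906022 = (2 + 2*I*√94542)/906022 = (2 + 2*I*√94542)*(1/906022) = 1/453011 + I*√94542/453011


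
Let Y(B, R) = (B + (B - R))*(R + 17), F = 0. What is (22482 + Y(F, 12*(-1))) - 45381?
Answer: -22839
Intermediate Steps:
Y(B, R) = (17 + R)*(-R + 2*B) (Y(B, R) = (-R + 2*B)*(17 + R) = (17 + R)*(-R + 2*B))
(22482 + Y(F, 12*(-1))) - 45381 = (22482 + (-(12*(-1))² - 204*(-1) + 34*0 + 2*0*(12*(-1)))) - 45381 = (22482 + (-1*(-12)² - 17*(-12) + 0 + 2*0*(-12))) - 45381 = (22482 + (-1*144 + 204 + 0 + 0)) - 45381 = (22482 + (-144 + 204 + 0 + 0)) - 45381 = (22482 + 60) - 45381 = 22542 - 45381 = -22839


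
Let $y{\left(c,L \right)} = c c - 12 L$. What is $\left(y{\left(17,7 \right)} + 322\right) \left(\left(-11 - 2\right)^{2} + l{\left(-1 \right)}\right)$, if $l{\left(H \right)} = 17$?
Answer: $98022$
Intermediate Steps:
$y{\left(c,L \right)} = c^{2} - 12 L$
$\left(y{\left(17,7 \right)} + 322\right) \left(\left(-11 - 2\right)^{2} + l{\left(-1 \right)}\right) = \left(\left(17^{2} - 84\right) + 322\right) \left(\left(-11 - 2\right)^{2} + 17\right) = \left(\left(289 - 84\right) + 322\right) \left(\left(-13\right)^{2} + 17\right) = \left(205 + 322\right) \left(169 + 17\right) = 527 \cdot 186 = 98022$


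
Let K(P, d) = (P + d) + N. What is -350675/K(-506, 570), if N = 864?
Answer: -350675/928 ≈ -377.88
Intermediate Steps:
K(P, d) = 864 + P + d (K(P, d) = (P + d) + 864 = 864 + P + d)
-350675/K(-506, 570) = -350675/(864 - 506 + 570) = -350675/928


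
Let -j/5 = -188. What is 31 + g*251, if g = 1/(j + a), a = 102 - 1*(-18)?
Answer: 33111/1060 ≈ 31.237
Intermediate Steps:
j = 940 (j = -5*(-188) = 940)
a = 120 (a = 102 + 18 = 120)
g = 1/1060 (g = 1/(940 + 120) = 1/1060 ≈ 0.00094340)
31 + g*251 = 31 + (1/1060)*251 = 31 + 251/1060 = 33111/1060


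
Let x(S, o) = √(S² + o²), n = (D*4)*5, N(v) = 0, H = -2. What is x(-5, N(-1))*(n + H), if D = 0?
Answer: -10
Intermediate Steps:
n = 0 (n = (0*4)*5 = 0*5 = 0)
x(-5, N(-1))*(n + H) = √((-5)² + 0²)*(0 - 2) = √(25 + 0)*(-2) = √25*(-2) = 5*(-2) = -10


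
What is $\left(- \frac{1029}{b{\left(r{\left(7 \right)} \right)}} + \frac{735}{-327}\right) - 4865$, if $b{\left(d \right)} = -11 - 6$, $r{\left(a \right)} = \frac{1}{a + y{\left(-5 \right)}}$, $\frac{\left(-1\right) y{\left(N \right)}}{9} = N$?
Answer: $- \frac{8906849}{1853} \approx -4806.7$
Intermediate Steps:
$y{\left(N \right)} = - 9 N$
$r{\left(a \right)} = \frac{1}{45 + a}$ ($r{\left(a \right)} = \frac{1}{a - -45} = \frac{1}{a + 45} = \frac{1}{45 + a}$)
$b{\left(d \right)} = -17$
$\left(- \frac{1029}{b{\left(r{\left(7 \right)} \right)}} + \frac{735}{-327}\right) - 4865 = \left(- \frac{1029}{-17} + \frac{735}{-327}\right) - 4865 = \left(\left(-1029\right) \left(- \frac{1}{17}\right) + 735 \left(- \frac{1}{327}\right)\right) - 4865 = \left(\frac{1029}{17} - \frac{245}{109}\right) - 4865 = \frac{107996}{1853} - 4865 = - \frac{8906849}{1853}$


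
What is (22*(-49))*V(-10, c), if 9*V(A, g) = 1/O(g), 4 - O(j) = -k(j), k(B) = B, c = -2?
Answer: -539/9 ≈ -59.889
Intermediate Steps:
O(j) = 4 + j (O(j) = 4 - (-1)*j = 4 + j)
V(A, g) = 1/(9*(4 + g))
(22*(-49))*V(-10, c) = (22*(-49))*(1/(9*(4 - 2))) = -1078/(9*2) = -1078*1/18 = -539/9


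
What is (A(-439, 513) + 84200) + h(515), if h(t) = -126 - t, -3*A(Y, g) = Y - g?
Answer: 251629/3 ≈ 83876.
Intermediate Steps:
A(Y, g) = -Y/3 + g/3 (A(Y, g) = -(Y - g)/3 = -Y/3 + g/3)
(A(-439, 513) + 84200) + h(515) = ((-⅓*(-439) + (⅓)*513) + 84200) + (-126 - 1*515) = ((439/3 + 171) + 84200) + (-126 - 515) = (952/3 + 84200) - 641 = 253552/3 - 641 = 251629/3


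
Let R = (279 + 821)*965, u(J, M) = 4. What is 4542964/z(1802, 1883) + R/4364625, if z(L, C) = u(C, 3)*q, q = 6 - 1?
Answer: 39656710957/174585 ≈ 2.2715e+5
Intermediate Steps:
q = 5
R = 1061500 (R = 1100*965 = 1061500)
z(L, C) = 20 (z(L, C) = 4*5 = 20)
4542964/z(1802, 1883) + R/4364625 = 4542964/20 + 1061500/4364625 = 4542964*(1/20) + 1061500*(1/4364625) = 1135741/5 + 8492/34917 = 39656710957/174585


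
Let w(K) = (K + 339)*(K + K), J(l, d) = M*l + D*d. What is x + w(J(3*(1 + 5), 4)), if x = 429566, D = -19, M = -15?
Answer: 434410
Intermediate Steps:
J(l, d) = -19*d - 15*l (J(l, d) = -15*l - 19*d = -19*d - 15*l)
w(K) = 2*K*(339 + K) (w(K) = (339 + K)*(2*K) = 2*K*(339 + K))
x + w(J(3*(1 + 5), 4)) = 429566 + 2*(-19*4 - 45*(1 + 5))*(339 + (-19*4 - 45*(1 + 5))) = 429566 + 2*(-76 - 45*6)*(339 + (-76 - 45*6)) = 429566 + 2*(-76 - 15*18)*(339 + (-76 - 15*18)) = 429566 + 2*(-76 - 270)*(339 + (-76 - 270)) = 429566 + 2*(-346)*(339 - 346) = 429566 + 2*(-346)*(-7) = 429566 + 4844 = 434410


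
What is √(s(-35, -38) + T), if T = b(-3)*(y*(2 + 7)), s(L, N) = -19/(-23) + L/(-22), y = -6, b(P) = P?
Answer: √42096670/506 ≈ 12.823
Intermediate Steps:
s(L, N) = 19/23 - L/22 (s(L, N) = -19*(-1/23) + L*(-1/22) = 19/23 - L/22)
T = 162 (T = -(-18)*(2 + 7) = -(-18)*9 = -3*(-54) = 162)
√(s(-35, -38) + T) = √((19/23 - 1/22*(-35)) + 162) = √((19/23 + 35/22) + 162) = √(1223/506 + 162) = √(83195/506) = √42096670/506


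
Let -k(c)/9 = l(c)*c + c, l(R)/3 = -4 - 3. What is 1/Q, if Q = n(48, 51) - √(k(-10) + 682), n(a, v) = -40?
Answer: I/(√1118 - 40*I) ≈ -0.014717 + 0.012302*I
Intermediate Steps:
l(R) = -21 (l(R) = 3*(-4 - 3) = 3*(-7) = -21)
k(c) = 180*c (k(c) = -9*(-21*c + c) = -(-180)*c = 180*c)
Q = -40 - I*√1118 (Q = -40 - √(180*(-10) + 682) = -40 - √(-1800 + 682) = -40 - √(-1118) = -40 - I*√1118 ≈ -40.0 - 33.437*I)
1/Q = 1/(-40 - I*√1118)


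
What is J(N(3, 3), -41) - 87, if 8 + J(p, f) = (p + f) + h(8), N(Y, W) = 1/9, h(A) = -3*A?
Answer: -1439/9 ≈ -159.89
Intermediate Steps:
N(Y, W) = ⅑
J(p, f) = -32 + f + p (J(p, f) = -8 + ((p + f) - 3*8) = -8 + ((f + p) - 24) = -8 + (-24 + f + p) = -32 + f + p)
J(N(3, 3), -41) - 87 = (-32 - 41 + ⅑) - 87 = -656/9 - 87 = -1439/9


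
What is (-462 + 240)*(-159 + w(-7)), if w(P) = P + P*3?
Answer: 41514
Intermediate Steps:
w(P) = 4*P (w(P) = P + 3*P = 4*P)
(-462 + 240)*(-159 + w(-7)) = (-462 + 240)*(-159 + 4*(-7)) = -222*(-159 - 28) = -222*(-187) = 41514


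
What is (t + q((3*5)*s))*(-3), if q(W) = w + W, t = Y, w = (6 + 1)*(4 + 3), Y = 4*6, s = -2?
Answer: -129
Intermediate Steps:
Y = 24
w = 49 (w = 7*7 = 49)
t = 24
q(W) = 49 + W
(t + q((3*5)*s))*(-3) = (24 + (49 + (3*5)*(-2)))*(-3) = (24 + (49 + 15*(-2)))*(-3) = (24 + (49 - 30))*(-3) = (24 + 19)*(-3) = 43*(-3) = -129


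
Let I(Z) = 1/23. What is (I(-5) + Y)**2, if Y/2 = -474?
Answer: 475370809/529 ≈ 8.9862e+5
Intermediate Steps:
Y = -948 (Y = 2*(-474) = -948)
I(Z) = 1/23
(I(-5) + Y)**2 = (1/23 - 948)**2 = (-21803/23)**2 = 475370809/529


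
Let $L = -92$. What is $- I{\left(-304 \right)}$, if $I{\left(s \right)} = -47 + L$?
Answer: $139$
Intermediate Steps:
$I{\left(s \right)} = -139$ ($I{\left(s \right)} = -47 - 92 = -139$)
$- I{\left(-304 \right)} = \left(-1\right) \left(-139\right) = 139$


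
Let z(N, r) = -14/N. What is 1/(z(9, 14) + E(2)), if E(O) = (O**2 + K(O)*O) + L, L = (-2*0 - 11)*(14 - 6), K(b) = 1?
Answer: -9/752 ≈ -0.011968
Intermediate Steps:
L = -88 (L = (0 - 11)*8 = -11*8 = -88)
E(O) = -88 + O + O**2 (E(O) = (O**2 + 1*O) - 88 = (O**2 + O) - 88 = (O + O**2) - 88 = -88 + O + O**2)
1/(z(9, 14) + E(2)) = 1/(-14/9 + (-88 + 2 + 2**2)) = 1/(-14*1/9 + (-88 + 2 + 4)) = 1/(-14/9 - 82) = 1/(-752/9) = -9/752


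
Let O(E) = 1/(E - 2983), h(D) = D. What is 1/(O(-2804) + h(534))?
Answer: 5787/3090257 ≈ 0.0018727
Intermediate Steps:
O(E) = 1/(-2983 + E)
1/(O(-2804) + h(534)) = 1/(1/(-2983 - 2804) + 534) = 1/(1/(-5787) + 534) = 1/(-1/5787 + 534) = 1/(3090257/5787) = 5787/3090257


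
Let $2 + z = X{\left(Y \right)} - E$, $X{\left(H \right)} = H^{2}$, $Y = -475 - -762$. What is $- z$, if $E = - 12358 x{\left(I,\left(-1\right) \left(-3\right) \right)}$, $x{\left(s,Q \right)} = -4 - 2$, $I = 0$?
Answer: $-8219$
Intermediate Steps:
$x{\left(s,Q \right)} = -6$
$Y = 287$ ($Y = -475 + 762 = 287$)
$E = 74148$ ($E = \left(-12358\right) \left(-6\right) = 74148$)
$z = 8219$ ($z = -2 + \left(287^{2} - 74148\right) = -2 + \left(82369 - 74148\right) = -2 + 8221 = 8219$)
$- z = \left(-1\right) 8219 = -8219$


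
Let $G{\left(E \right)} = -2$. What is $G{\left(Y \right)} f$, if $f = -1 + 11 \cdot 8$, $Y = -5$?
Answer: $-174$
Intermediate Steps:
$f = 87$ ($f = -1 + 88 = 87$)
$G{\left(Y \right)} f = \left(-2\right) 87 = -174$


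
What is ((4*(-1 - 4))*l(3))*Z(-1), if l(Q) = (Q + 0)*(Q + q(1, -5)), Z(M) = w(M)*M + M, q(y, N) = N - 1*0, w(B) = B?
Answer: 0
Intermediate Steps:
q(y, N) = N (q(y, N) = N + 0 = N)
Z(M) = M + M**2 (Z(M) = M*M + M = M**2 + M = M + M**2)
l(Q) = Q*(-5 + Q) (l(Q) = (Q + 0)*(Q - 5) = Q*(-5 + Q))
((4*(-1 - 4))*l(3))*Z(-1) = ((4*(-1 - 4))*(3*(-5 + 3)))*(-(1 - 1)) = ((4*(-5))*(3*(-2)))*(-1*0) = -20*(-6)*0 = 120*0 = 0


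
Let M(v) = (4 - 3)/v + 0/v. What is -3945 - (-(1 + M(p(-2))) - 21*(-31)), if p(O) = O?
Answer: -9191/2 ≈ -4595.5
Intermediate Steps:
M(v) = 1/v (M(v) = 1/v + 0 = 1/v)
-3945 - (-(1 + M(p(-2))) - 21*(-31)) = -3945 - (-(1 + 1/(-2)) - 21*(-31)) = -3945 - (-(1 - 1/2) + 651) = -3945 - (-1*1/2 + 651) = -3945 - (-1/2 + 651) = -3945 - 1*1301/2 = -3945 - 1301/2 = -9191/2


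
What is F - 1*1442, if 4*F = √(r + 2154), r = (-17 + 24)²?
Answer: -1442 + √2203/4 ≈ -1430.3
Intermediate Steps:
r = 49 (r = 7² = 49)
F = √2203/4 (F = √(49 + 2154)/4 = √2203/4 ≈ 11.734)
F - 1*1442 = √2203/4 - 1*1442 = √2203/4 - 1442 = -1442 + √2203/4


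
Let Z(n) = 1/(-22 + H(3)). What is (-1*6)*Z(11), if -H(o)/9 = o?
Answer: 6/49 ≈ 0.12245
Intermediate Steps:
H(o) = -9*o
Z(n) = -1/49 (Z(n) = 1/(-22 - 9*3) = 1/(-22 - 27) = 1/(-49) = -1/49)
(-1*6)*Z(11) = -1*6*(-1/49) = -6*(-1/49) = 6/49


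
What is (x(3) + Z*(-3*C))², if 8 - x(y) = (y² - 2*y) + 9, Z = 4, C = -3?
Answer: 1024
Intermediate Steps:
x(y) = -1 - y² + 2*y (x(y) = 8 - ((y² - 2*y) + 9) = 8 - (9 + y² - 2*y) = 8 + (-9 - y² + 2*y) = -1 - y² + 2*y)
(x(3) + Z*(-3*C))² = ((-1 - 1*3² + 2*3) + 4*(-3*(-3)))² = ((-1 - 1*9 + 6) + 4*9)² = ((-1 - 9 + 6) + 36)² = (-4 + 36)² = 32² = 1024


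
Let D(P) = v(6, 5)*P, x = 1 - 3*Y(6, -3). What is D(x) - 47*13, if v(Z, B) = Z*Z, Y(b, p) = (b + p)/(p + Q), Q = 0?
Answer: -467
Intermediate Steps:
Y(b, p) = (b + p)/p (Y(b, p) = (b + p)/(p + 0) = (b + p)/p)
v(Z, B) = Z²
x = 4 (x = 1 - 3*(6 - 3)/(-3) = 1 - (-1)*3 = 1 - 3*(-1) = 1 + 3 = 4)
D(P) = 36*P (D(P) = 6²*P = 36*P)
D(x) - 47*13 = 36*4 - 47*13 = 144 - 611 = -467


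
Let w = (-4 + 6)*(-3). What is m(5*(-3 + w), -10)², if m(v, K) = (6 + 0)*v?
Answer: 72900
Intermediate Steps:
w = -6 (w = 2*(-3) = -6)
m(v, K) = 6*v
m(5*(-3 + w), -10)² = (6*(5*(-3 - 6)))² = (6*(5*(-9)))² = (6*(-45))² = (-270)² = 72900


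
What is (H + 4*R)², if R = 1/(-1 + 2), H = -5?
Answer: 1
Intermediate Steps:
R = 1 (R = 1/1 = 1)
(H + 4*R)² = (-5 + 4*1)² = (-5 + 4)² = (-1)² = 1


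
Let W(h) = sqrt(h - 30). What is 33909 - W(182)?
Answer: 33909 - 2*sqrt(38) ≈ 33897.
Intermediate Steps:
W(h) = sqrt(-30 + h)
33909 - W(182) = 33909 - sqrt(-30 + 182) = 33909 - sqrt(152) = 33909 - 2*sqrt(38)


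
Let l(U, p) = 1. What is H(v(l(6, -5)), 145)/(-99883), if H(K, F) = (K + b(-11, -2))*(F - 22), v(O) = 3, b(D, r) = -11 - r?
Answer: 738/99883 ≈ 0.0073886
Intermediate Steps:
H(K, F) = (-22 + F)*(-9 + K) (H(K, F) = (K + (-11 - 1*(-2)))*(F - 22) = (K + (-11 + 2))*(-22 + F) = (K - 9)*(-22 + F) = (-9 + K)*(-22 + F) = (-22 + F)*(-9 + K))
H(v(l(6, -5)), 145)/(-99883) = (198 - 22*3 - 9*145 + 145*3)/(-99883) = (198 - 66 - 1305 + 435)*(-1/99883) = -738*(-1/99883) = 738/99883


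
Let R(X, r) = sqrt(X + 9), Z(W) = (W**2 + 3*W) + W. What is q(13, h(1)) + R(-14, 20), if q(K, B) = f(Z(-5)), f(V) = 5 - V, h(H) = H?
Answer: I*sqrt(5) ≈ 2.2361*I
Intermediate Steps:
Z(W) = W**2 + 4*W
R(X, r) = sqrt(9 + X)
q(K, B) = 0 (q(K, B) = 5 - (-5)*(4 - 5) = 5 - (-5)*(-1) = 5 - 1*5 = 5 - 5 = 0)
q(13, h(1)) + R(-14, 20) = 0 + sqrt(9 - 14) = 0 + sqrt(-5) = 0 + I*sqrt(5) = I*sqrt(5)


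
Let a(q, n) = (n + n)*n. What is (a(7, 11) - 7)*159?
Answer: 37365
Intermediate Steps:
a(q, n) = 2*n² (a(q, n) = (2*n)*n = 2*n²)
(a(7, 11) - 7)*159 = (2*11² - 7)*159 = (2*121 - 7)*159 = (242 - 7)*159 = 235*159 = 37365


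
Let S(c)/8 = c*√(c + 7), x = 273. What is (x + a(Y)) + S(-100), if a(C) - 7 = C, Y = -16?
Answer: 264 - 800*I*√93 ≈ 264.0 - 7714.9*I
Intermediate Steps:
a(C) = 7 + C
S(c) = 8*c*√(7 + c) (S(c) = 8*(c*√(c + 7)) = 8*(c*√(7 + c)) = 8*c*√(7 + c))
(x + a(Y)) + S(-100) = (273 + (7 - 16)) + 8*(-100)*√(7 - 100) = (273 - 9) + 8*(-100)*√(-93) = 264 + 8*(-100)*(I*√93) = 264 - 800*I*√93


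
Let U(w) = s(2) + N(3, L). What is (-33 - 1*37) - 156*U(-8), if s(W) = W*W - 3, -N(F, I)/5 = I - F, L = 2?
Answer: -1006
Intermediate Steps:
N(F, I) = -5*I + 5*F (N(F, I) = -5*(I - F) = -5*I + 5*F)
s(W) = -3 + W² (s(W) = W² - 3 = -3 + W²)
U(w) = 6 (U(w) = (-3 + 2²) + (-5*2 + 5*3) = (-3 + 4) + (-10 + 15) = 1 + 5 = 6)
(-33 - 1*37) - 156*U(-8) = (-33 - 1*37) - 156*6 = (-33 - 37) - 936 = -70 - 936 = -1006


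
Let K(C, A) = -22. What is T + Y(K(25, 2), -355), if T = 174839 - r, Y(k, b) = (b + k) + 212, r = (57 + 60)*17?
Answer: 172685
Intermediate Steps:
r = 1989 (r = 117*17 = 1989)
Y(k, b) = 212 + b + k
T = 172850 (T = 174839 - 1*1989 = 174839 - 1989 = 172850)
T + Y(K(25, 2), -355) = 172850 + (212 - 355 - 22) = 172850 - 165 = 172685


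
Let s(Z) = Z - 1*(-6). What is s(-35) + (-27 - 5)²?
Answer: 995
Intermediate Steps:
s(Z) = 6 + Z (s(Z) = Z + 6 = 6 + Z)
s(-35) + (-27 - 5)² = (6 - 35) + (-27 - 5)² = -29 + (-32)² = -29 + 1024 = 995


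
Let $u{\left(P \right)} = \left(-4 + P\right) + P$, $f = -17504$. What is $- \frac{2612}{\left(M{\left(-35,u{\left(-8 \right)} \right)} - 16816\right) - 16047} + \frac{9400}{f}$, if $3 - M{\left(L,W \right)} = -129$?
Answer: $- \frac{32743869}{71615428} \approx -0.45722$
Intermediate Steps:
$u{\left(P \right)} = -4 + 2 P$
$M{\left(L,W \right)} = 132$ ($M{\left(L,W \right)} = 3 - -129 = 3 + 129 = 132$)
$- \frac{2612}{\left(M{\left(-35,u{\left(-8 \right)} \right)} - 16816\right) - 16047} + \frac{9400}{f} = - \frac{2612}{\left(132 - 16816\right) - 16047} + \frac{9400}{-17504} = - \frac{2612}{-16684 - 16047} + 9400 \left(- \frac{1}{17504}\right) = - \frac{2612}{-32731} - \frac{1175}{2188} = \left(-2612\right) \left(- \frac{1}{32731}\right) - \frac{1175}{2188} = \frac{2612}{32731} - \frac{1175}{2188} = - \frac{32743869}{71615428}$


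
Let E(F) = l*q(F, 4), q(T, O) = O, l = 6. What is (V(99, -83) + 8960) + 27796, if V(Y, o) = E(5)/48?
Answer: 73513/2 ≈ 36757.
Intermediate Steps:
E(F) = 24 (E(F) = 6*4 = 24)
V(Y, o) = ½ (V(Y, o) = 24/48 = 24*(1/48) = ½)
(V(99, -83) + 8960) + 27796 = (½ + 8960) + 27796 = 17921/2 + 27796 = 73513/2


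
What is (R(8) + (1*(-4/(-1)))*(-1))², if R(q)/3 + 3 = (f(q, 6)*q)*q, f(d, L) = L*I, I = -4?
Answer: 21353641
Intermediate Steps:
f(d, L) = -4*L (f(d, L) = L*(-4) = -4*L)
R(q) = -9 - 72*q² (R(q) = -9 + 3*(((-4*6)*q)*q) = -9 + 3*((-24*q)*q) = -9 + 3*(-24*q²) = -9 - 72*q²)
(R(8) + (1*(-4/(-1)))*(-1))² = ((-9 - 72*8²) + (1*(-4/(-1)))*(-1))² = ((-9 - 72*64) + (1*(-4*(-1)))*(-1))² = ((-9 - 4608) + (1*4)*(-1))² = (-4617 + 4*(-1))² = (-4617 - 4)² = (-4621)² = 21353641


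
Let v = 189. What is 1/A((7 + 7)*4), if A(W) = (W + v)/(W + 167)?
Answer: 223/245 ≈ 0.91020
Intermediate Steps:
A(W) = (189 + W)/(167 + W) (A(W) = (W + 189)/(W + 167) = (189 + W)/(167 + W))
1/A((7 + 7)*4) = 1/((189 + (7 + 7)*4)/(167 + (7 + 7)*4)) = 1/((189 + 14*4)/(167 + 14*4)) = 1/((189 + 56)/(167 + 56)) = 1/(245/223) = 223/245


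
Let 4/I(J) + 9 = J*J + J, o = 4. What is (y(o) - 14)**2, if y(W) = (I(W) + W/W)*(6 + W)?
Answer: 16/121 ≈ 0.13223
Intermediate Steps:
I(J) = 4/(-9 + J + J**2) (I(J) = 4/(-9 + (J*J + J)) = 4/(-9 + (J**2 + J)) = 4/(-9 + (J + J**2)) = 4/(-9 + J + J**2))
y(W) = (1 + 4/(-9 + W + W**2))*(6 + W) (y(W) = (4/(-9 + W + W**2) + W/W)*(6 + W) = (4/(-9 + W + W**2) + 1)*(6 + W) = (1 + 4/(-9 + W + W**2))*(6 + W))
(y(o) - 14)**2 = ((-30 + 4 + 4**3 + 7*4**2)/(-9 + 4 + 4**2) - 14)**2 = ((-30 + 4 + 64 + 7*16)/(-9 + 4 + 16) - 14)**2 = ((-30 + 4 + 64 + 112)/11 - 14)**2 = ((1/11)*150 - 14)**2 = (150/11 - 14)**2 = (-4/11)**2 = 16/121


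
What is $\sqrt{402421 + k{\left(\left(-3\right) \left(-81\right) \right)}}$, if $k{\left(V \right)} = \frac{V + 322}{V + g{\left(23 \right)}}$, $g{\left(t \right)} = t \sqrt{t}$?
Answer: $\sqrt{402421 + \frac{565}{243 + 23 \sqrt{23}}} \approx 634.37$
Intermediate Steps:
$g{\left(t \right)} = t^{\frac{3}{2}}$
$k{\left(V \right)} = \frac{322 + V}{V + 23 \sqrt{23}}$ ($k{\left(V \right)} = \frac{V + 322}{V + 23^{\frac{3}{2}}} = \frac{322 + V}{V + 23 \sqrt{23}}$)
$\sqrt{402421 + k{\left(\left(-3\right) \left(-81\right) \right)}} = \sqrt{402421 + \frac{322 - -243}{\left(-3\right) \left(-81\right) + 23 \sqrt{23}}} = \sqrt{402421 + \frac{322 + 243}{243 + 23 \sqrt{23}}} = \sqrt{402421 + \frac{1}{243 + 23 \sqrt{23}} \cdot 565} = \sqrt{402421 + \frac{565}{243 + 23 \sqrt{23}}}$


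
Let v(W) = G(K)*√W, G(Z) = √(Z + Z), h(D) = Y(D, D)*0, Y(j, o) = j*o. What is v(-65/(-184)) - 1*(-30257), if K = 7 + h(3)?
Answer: 30257 + √10465/46 ≈ 30259.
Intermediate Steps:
h(D) = 0 (h(D) = (D*D)*0 = D²*0 = 0)
K = 7 (K = 7 + 0 = 7)
G(Z) = √2*√Z (G(Z) = √(2*Z) = √2*√Z)
v(W) = √14*√W (v(W) = (√2*√7)*√W = √14*√W)
v(-65/(-184)) - 1*(-30257) = √14*√(-65/(-184)) - 1*(-30257) = √14*√(-65*(-1/184)) + 30257 = √14*√(65/184) + 30257 = √14*(√2990/92) + 30257 = √10465/46 + 30257 = 30257 + √10465/46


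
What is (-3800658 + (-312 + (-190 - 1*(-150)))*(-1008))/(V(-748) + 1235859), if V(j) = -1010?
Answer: -3445842/1234849 ≈ -2.7905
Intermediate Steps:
(-3800658 + (-312 + (-190 - 1*(-150)))*(-1008))/(V(-748) + 1235859) = (-3800658 + (-312 + (-190 - 1*(-150)))*(-1008))/(-1010 + 1235859) = (-3800658 + (-312 + (-190 + 150))*(-1008))/1234849 = (-3800658 + (-312 - 40)*(-1008))*(1/1234849) = (-3800658 - 352*(-1008))*(1/1234849) = (-3800658 + 354816)*(1/1234849) = -3445842*1/1234849 = -3445842/1234849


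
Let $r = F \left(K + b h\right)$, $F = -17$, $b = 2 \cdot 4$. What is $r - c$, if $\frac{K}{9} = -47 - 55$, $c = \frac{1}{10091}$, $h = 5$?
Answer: $\frac{150618265}{10091} \approx 14926.0$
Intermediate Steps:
$b = 8$
$c = \frac{1}{10091} \approx 9.9098 \cdot 10^{-5}$
$K = -918$ ($K = 9 \left(-47 - 55\right) = 9 \left(-102\right) = -918$)
$r = 14926$ ($r = - 17 \left(-918 + 8 \cdot 5\right) = - 17 \left(-918 + 40\right) = \left(-17\right) \left(-878\right) = 14926$)
$r - c = 14926 - \frac{1}{10091} = \frac{150618265}{10091}$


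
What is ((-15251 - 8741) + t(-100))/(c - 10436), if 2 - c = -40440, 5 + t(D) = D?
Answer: -24097/30006 ≈ -0.80307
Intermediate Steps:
t(D) = -5 + D
c = 40442 (c = 2 - 1*(-40440) = 2 + 40440 = 40442)
((-15251 - 8741) + t(-100))/(c - 10436) = ((-15251 - 8741) + (-5 - 100))/(40442 - 10436) = (-23992 - 105)/30006 = -24097*1/30006 = -24097/30006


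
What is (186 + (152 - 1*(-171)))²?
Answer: 259081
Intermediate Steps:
(186 + (152 - 1*(-171)))² = (186 + (152 + 171))² = (186 + 323)² = 509² = 259081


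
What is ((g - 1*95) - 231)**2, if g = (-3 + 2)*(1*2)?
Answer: 107584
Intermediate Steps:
g = -2 (g = -1*2 = -2)
((g - 1*95) - 231)**2 = ((-2 - 1*95) - 231)**2 = ((-2 - 95) - 231)**2 = (-97 - 231)**2 = (-328)**2 = 107584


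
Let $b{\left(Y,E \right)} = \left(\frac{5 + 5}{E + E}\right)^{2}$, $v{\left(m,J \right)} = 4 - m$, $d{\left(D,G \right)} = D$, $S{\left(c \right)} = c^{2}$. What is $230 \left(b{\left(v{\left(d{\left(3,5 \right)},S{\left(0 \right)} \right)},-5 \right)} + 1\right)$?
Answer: $460$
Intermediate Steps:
$b{\left(Y,E \right)} = \frac{25}{E^{2}}$ ($b{\left(Y,E \right)} = \left(\frac{10}{2 E}\right)^{2} = \left(10 \frac{1}{2 E}\right)^{2} = \left(\frac{5}{E}\right)^{2} = \frac{25}{E^{2}}$)
$230 \left(b{\left(v{\left(d{\left(3,5 \right)},S{\left(0 \right)} \right)},-5 \right)} + 1\right) = 230 \left(\frac{25}{25} + 1\right) = 230 \left(25 \cdot \frac{1}{25} + 1\right) = 230 \left(1 + 1\right) = 230 \cdot 2 = 460$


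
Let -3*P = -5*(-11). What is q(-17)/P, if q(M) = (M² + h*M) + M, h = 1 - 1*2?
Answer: -867/55 ≈ -15.764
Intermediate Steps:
h = -1 (h = 1 - 2 = -1)
q(M) = M² (q(M) = (M² - M) + M = M²)
P = -55/3 (P = -(-5)*(-11)/3 = -⅓*55 = -55/3 ≈ -18.333)
q(-17)/P = (-17)²/(-55/3) = 289*(-3/55) = -867/55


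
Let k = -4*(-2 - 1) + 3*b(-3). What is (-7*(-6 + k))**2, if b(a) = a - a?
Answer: 1764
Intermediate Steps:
b(a) = 0
k = 12 (k = -4*(-2 - 1) + 3*0 = -4*(-3) + 0 = 12 + 0 = 12)
(-7*(-6 + k))**2 = (-7*(-6 + 12))**2 = (-7*6)**2 = (-42)**2 = 1764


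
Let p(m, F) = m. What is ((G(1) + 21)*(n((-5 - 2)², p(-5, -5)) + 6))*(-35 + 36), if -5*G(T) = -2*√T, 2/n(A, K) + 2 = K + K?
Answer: 749/6 ≈ 124.83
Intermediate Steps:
n(A, K) = 2/(-2 + 2*K) (n(A, K) = 2/(-2 + (K + K)) = 2/(-2 + 2*K))
G(T) = 2*√T/5 (G(T) = -(-2)*√T/5 = 2*√T/5)
((G(1) + 21)*(n((-5 - 2)², p(-5, -5)) + 6))*(-35 + 36) = ((2*√1/5 + 21)*(1/(-1 - 5) + 6))*(-35 + 36) = (((⅖)*1 + 21)*(1/(-6) + 6))*1 = ((⅖ + 21)*(-⅙ + 6))*1 = ((107/5)*(35/6))*1 = (749/6)*1 = 749/6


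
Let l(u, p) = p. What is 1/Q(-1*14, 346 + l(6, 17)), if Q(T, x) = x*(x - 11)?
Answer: 1/127776 ≈ 7.8262e-6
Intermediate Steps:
Q(T, x) = x*(-11 + x)
1/Q(-1*14, 346 + l(6, 17)) = 1/((346 + 17)*(-11 + (346 + 17))) = 1/(363*(-11 + 363)) = 1/(363*352) = 1/127776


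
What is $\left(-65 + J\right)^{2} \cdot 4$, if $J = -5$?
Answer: $19600$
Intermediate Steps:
$\left(-65 + J\right)^{2} \cdot 4 = \left(-65 - 5\right)^{2} \cdot 4 = \left(-70\right)^{2} \cdot 4 = 4900 \cdot 4 = 19600$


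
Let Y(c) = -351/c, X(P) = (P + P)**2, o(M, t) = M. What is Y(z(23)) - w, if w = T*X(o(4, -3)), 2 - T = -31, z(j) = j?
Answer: -48927/23 ≈ -2127.3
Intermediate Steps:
X(P) = 4*P**2 (X(P) = (2*P)**2 = 4*P**2)
T = 33 (T = 2 - 1*(-31) = 2 + 31 = 33)
w = 2112 (w = 33*(4*4**2) = 33*(4*16) = 33*64 = 2112)
Y(z(23)) - w = -351/23 - 1*2112 = -351*1/23 - 2112 = -351/23 - 2112 = -48927/23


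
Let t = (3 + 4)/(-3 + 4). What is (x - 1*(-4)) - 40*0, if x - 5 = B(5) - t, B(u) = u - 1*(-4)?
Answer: 11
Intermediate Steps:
B(u) = 4 + u (B(u) = u + 4 = 4 + u)
t = 7 (t = 7/1 = 7*1 = 7)
x = 7 (x = 5 + ((4 + 5) - 1*7) = 5 + (9 - 7) = 5 + 2 = 7)
(x - 1*(-4)) - 40*0 = (7 - 1*(-4)) - 40*0 = (7 + 4) + 0 = 11 + 0 = 11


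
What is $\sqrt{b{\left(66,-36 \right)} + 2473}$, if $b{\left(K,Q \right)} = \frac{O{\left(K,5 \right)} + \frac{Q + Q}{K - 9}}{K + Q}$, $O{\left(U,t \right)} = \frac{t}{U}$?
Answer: $\frac{\sqrt{97219245695}}{6270} \approx 49.729$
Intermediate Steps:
$b{\left(K,Q \right)} = \frac{\frac{5}{K} + \frac{2 Q}{-9 + K}}{K + Q}$ ($b{\left(K,Q \right)} = \frac{\frac{5}{K} + \frac{Q + Q}{K - 9}}{K + Q} = \frac{\frac{5}{K} + \frac{2 Q}{-9 + K}}{K + Q}$)
$\sqrt{b{\left(66,-36 \right)} + 2473} = \sqrt{\frac{-45 + 66 \left(5 + 2 \left(-36\right)\right)}{66 \left(66^{2} - 594 - -324 + 66 \left(-36\right)\right)} + 2473} = \sqrt{\frac{-45 + 66 \left(5 - 72\right)}{66 \left(4356 - 594 + 324 - 2376\right)} + 2473} = \sqrt{\frac{-45 + 66 \left(-67\right)}{66 \cdot 1710} + 2473} = \sqrt{\frac{1}{66} \cdot \frac{1}{1710} \left(-45 - 4422\right) + 2473} = \sqrt{\frac{1}{66} \cdot \frac{1}{1710} \left(-4467\right) + 2473} = \sqrt{- \frac{1489}{37620} + 2473} = \sqrt{\frac{93032771}{37620}} = \frac{\sqrt{97219245695}}{6270}$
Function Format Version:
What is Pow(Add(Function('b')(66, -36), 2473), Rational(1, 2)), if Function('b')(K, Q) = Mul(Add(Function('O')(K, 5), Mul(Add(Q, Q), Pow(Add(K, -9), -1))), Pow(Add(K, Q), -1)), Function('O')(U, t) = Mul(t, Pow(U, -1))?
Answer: Mul(Rational(1, 6270), Pow(97219245695, Rational(1, 2))) ≈ 49.729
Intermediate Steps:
Function('b')(K, Q) = Mul(Pow(Add(K, Q), -1), Add(Mul(5, Pow(K, -1)), Mul(2, Q, Pow(Add(-9, K), -1)))) (Function('b')(K, Q) = Mul(Add(Mul(5, Pow(K, -1)), Mul(Add(Q, Q), Pow(Add(K, -9), -1))), Pow(Add(K, Q), -1)) = Mul(Add(Mul(5, Pow(K, -1)), Mul(Mul(2, Q), Pow(Add(-9, K), -1))), Pow(Add(K, Q), -1)) = Mul(Add(Mul(5, Pow(K, -1)), Mul(2, Q, Pow(Add(-9, K), -1))), Pow(Add(K, Q), -1)) = Mul(Pow(Add(K, Q), -1), Add(Mul(5, Pow(K, -1)), Mul(2, Q, Pow(Add(-9, K), -1)))))
Pow(Add(Function('b')(66, -36), 2473), Rational(1, 2)) = Pow(Add(Mul(Pow(66, -1), Pow(Add(Pow(66, 2), Mul(-9, 66), Mul(-9, -36), Mul(66, -36)), -1), Add(-45, Mul(66, Add(5, Mul(2, -36))))), 2473), Rational(1, 2)) = Pow(Add(Mul(Rational(1, 66), Pow(Add(4356, -594, 324, -2376), -1), Add(-45, Mul(66, Add(5, -72)))), 2473), Rational(1, 2)) = Pow(Add(Mul(Rational(1, 66), Pow(1710, -1), Add(-45, Mul(66, -67))), 2473), Rational(1, 2)) = Pow(Add(Mul(Rational(1, 66), Rational(1, 1710), Add(-45, -4422)), 2473), Rational(1, 2)) = Pow(Add(Mul(Rational(1, 66), Rational(1, 1710), -4467), 2473), Rational(1, 2)) = Pow(Add(Rational(-1489, 37620), 2473), Rational(1, 2)) = Pow(Rational(93032771, 37620), Rational(1, 2)) = Mul(Rational(1, 6270), Pow(97219245695, Rational(1, 2)))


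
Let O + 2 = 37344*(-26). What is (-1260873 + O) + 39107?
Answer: -2192712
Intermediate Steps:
O = -970946 (O = -2 + 37344*(-26) = -2 - 970944 = -970946)
(-1260873 + O) + 39107 = (-1260873 - 970946) + 39107 = -2231819 + 39107 = -2192712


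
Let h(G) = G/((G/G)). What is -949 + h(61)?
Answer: -888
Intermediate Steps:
h(G) = G (h(G) = G/1 = G*1 = G)
-949 + h(61) = -949 + 61 = -888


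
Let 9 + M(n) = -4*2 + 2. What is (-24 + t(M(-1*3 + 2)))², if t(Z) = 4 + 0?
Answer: 400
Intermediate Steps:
M(n) = -15 (M(n) = -9 + (-4*2 + 2) = -9 + (-8 + 2) = -9 - 6 = -15)
t(Z) = 4
(-24 + t(M(-1*3 + 2)))² = (-24 + 4)² = (-20)² = 400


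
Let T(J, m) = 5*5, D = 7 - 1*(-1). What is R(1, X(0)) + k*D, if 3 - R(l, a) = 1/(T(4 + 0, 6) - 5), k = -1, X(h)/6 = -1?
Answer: -101/20 ≈ -5.0500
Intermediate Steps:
X(h) = -6 (X(h) = 6*(-1) = -6)
D = 8 (D = 7 + 1 = 8)
T(J, m) = 25
R(l, a) = 59/20 (R(l, a) = 3 - 1/(25 - 5) = 3 - 1/20 = 59/20)
R(1, X(0)) + k*D = 59/20 - 1*8 = 59/20 - 8 = -101/20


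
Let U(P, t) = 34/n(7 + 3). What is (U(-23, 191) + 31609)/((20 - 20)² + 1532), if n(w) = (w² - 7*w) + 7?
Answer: 1169567/56684 ≈ 20.633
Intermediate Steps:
n(w) = 7 + w² - 7*w
U(P, t) = 34/37 (U(P, t) = 34/(7 + (7 + 3)² - 7*(7 + 3)) = 34/(7 + 10² - 7*10) = 34/(7 + 100 - 70) = 34/37)
(U(-23, 191) + 31609)/((20 - 20)² + 1532) = (34/37 + 31609)/((20 - 20)² + 1532) = 1169567/(37*(0² + 1532)) = 1169567/(37*(0 + 1532)) = (1169567/37)/1532 = (1169567/37)*(1/1532) = 1169567/56684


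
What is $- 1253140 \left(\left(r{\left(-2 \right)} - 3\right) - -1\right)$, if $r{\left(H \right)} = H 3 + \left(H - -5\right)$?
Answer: $6265700$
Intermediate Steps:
$r{\left(H \right)} = 5 + 4 H$ ($r{\left(H \right)} = 3 H + \left(H + 5\right) = 3 H + \left(5 + H\right) = 5 + 4 H$)
$- 1253140 \left(\left(r{\left(-2 \right)} - 3\right) - -1\right) = - 1253140 \left(\left(\left(5 + 4 \left(-2\right)\right) - 3\right) - -1\right) = - 1253140 \left(\left(\left(5 - 8\right) - 3\right) + 1\right) = - 1253140 \left(\left(-3 - 3\right) + 1\right) = - 1253140 \left(-6 + 1\right) = \left(-1253140\right) \left(-5\right) = 6265700$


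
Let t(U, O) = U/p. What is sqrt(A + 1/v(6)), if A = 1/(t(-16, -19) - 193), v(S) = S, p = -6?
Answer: sqrt(1894578)/3426 ≈ 0.40176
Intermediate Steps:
t(U, O) = -U/6 (t(U, O) = U/(-6) = U*(-1/6) = -U/6)
A = -3/571 (A = 1/(-1/6*(-16) - 193) = 1/(8/3 - 193) = 1/(-571/3) = -3/571 ≈ -0.0052539)
sqrt(A + 1/v(6)) = sqrt(-3/571 + 1/6) = sqrt(553/3426) = sqrt(1894578)/3426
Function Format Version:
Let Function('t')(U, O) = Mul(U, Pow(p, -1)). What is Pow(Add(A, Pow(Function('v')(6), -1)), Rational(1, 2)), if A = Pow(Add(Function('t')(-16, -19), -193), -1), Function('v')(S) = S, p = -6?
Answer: Mul(Rational(1, 3426), Pow(1894578, Rational(1, 2))) ≈ 0.40176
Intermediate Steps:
Function('t')(U, O) = Mul(Rational(-1, 6), U) (Function('t')(U, O) = Mul(U, Pow(-6, -1)) = Mul(U, Rational(-1, 6)) = Mul(Rational(-1, 6), U))
A = Rational(-3, 571) (A = Pow(Add(Mul(Rational(-1, 6), -16), -193), -1) = Pow(Add(Rational(8, 3), -193), -1) = Pow(Rational(-571, 3), -1) = Rational(-3, 571) ≈ -0.0052539)
Pow(Add(A, Pow(Function('v')(6), -1)), Rational(1, 2)) = Pow(Add(Rational(-3, 571), Pow(6, -1)), Rational(1, 2)) = Pow(Add(Rational(-3, 571), Rational(1, 6)), Rational(1, 2)) = Pow(Rational(553, 3426), Rational(1, 2)) = Mul(Rational(1, 3426), Pow(1894578, Rational(1, 2)))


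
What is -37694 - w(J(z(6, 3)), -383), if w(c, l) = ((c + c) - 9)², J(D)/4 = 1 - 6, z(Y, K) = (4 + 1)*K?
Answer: -40095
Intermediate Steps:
z(Y, K) = 5*K
J(D) = -20 (J(D) = 4*(1 - 6) = 4*(-5) = -20)
w(c, l) = (-9 + 2*c)² (w(c, l) = (2*c - 9)² = (-9 + 2*c)²)
-37694 - w(J(z(6, 3)), -383) = -37694 - (-9 + 2*(-20))² = -37694 - (-9 - 40)² = -37694 - 1*(-49)² = -37694 - 1*2401 = -37694 - 2401 = -40095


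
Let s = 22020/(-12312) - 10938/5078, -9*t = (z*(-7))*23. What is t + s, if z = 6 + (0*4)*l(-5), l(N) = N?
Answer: 269334577/2605014 ≈ 103.39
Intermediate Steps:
z = 6 (z = 6 + (0*4)*(-5) = 6 + 0*(-5) = 6 + 0 = 6)
t = 322/3 (t = -6*(-7)*23/9 = -(-14)*23/3 = -1/9*(-966) = 322/3 ≈ 107.33)
s = -10270259/2605014 (s = 22020*(-1/12312) - 10938*1/5078 = -1835/1026 - 5469/2539 = -10270259/2605014 ≈ -3.9425)
t + s = 322/3 - 10270259/2605014 = 269334577/2605014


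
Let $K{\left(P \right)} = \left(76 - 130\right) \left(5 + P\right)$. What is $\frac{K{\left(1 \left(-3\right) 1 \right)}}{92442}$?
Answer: $- \frac{18}{15407} \approx -0.0011683$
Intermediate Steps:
$K{\left(P \right)} = -270 - 54 P$ ($K{\left(P \right)} = - 54 \left(5 + P\right) = -270 - 54 P$)
$\frac{K{\left(1 \left(-3\right) 1 \right)}}{92442} = \frac{-270 - 54 \cdot 1 \left(-3\right) 1}{92442} = \left(-270 - 54 \left(\left(-3\right) 1\right)\right) \frac{1}{92442} = \left(-270 - -162\right) \frac{1}{92442} = \left(-270 + 162\right) \frac{1}{92442} = \left(-108\right) \frac{1}{92442} = - \frac{18}{15407}$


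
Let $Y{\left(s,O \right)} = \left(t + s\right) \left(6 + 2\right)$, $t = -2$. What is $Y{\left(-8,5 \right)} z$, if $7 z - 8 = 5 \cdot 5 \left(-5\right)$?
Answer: $\frac{9360}{7} \approx 1337.1$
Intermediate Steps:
$z = - \frac{117}{7}$ ($z = \frac{8}{7} + \frac{5 \cdot 5 \left(-5\right)}{7} = \frac{8}{7} + \frac{25 \left(-5\right)}{7} = \frac{8}{7} + \frac{1}{7} \left(-125\right) = \frac{8}{7} - \frac{125}{7} = - \frac{117}{7} \approx -16.714$)
$Y{\left(s,O \right)} = -16 + 8 s$ ($Y{\left(s,O \right)} = \left(-2 + s\right) \left(6 + 2\right) = \left(-2 + s\right) 8 = -16 + 8 s$)
$Y{\left(-8,5 \right)} z = \left(-16 + 8 \left(-8\right)\right) \left(- \frac{117}{7}\right) = \left(-16 - 64\right) \left(- \frac{117}{7}\right) = \left(-80\right) \left(- \frac{117}{7}\right) = \frac{9360}{7}$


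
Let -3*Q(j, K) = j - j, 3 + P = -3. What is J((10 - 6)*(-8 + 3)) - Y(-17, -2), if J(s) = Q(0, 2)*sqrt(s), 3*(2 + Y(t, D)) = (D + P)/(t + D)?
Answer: 106/57 ≈ 1.8596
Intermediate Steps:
P = -6 (P = -3 - 3 = -6)
Q(j, K) = 0 (Q(j, K) = -(j - j)/3 = -1/3*0 = 0)
Y(t, D) = -2 + (-6 + D)/(3*(D + t)) (Y(t, D) = -2 + ((D - 6)/(t + D))/3 = -2 + ((-6 + D)/(D + t))/3 = -2 + (-6 + D)/(3*(D + t)))
J(s) = 0 (J(s) = 0*sqrt(s) = 0)
J((10 - 6)*(-8 + 3)) - Y(-17, -2) = 0 - (-2 - 2*(-17) - 5/3*(-2))/(-2 - 17) = 0 - (-2 + 34 + 10/3)/(-19) = 0 - (-1)*106/(19*3) = 0 - 1*(-106/57) = 0 + 106/57 = 106/57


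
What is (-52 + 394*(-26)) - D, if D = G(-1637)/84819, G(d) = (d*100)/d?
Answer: -873296524/84819 ≈ -10296.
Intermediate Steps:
G(d) = 100 (G(d) = (100*d)/d = 100)
D = 100/84819 ≈ 0.0011790
(-52 + 394*(-26)) - D = (-52 + 394*(-26)) - 1*100/84819 = (-52 - 10244) - 100/84819 = -10296 - 100/84819 = -873296524/84819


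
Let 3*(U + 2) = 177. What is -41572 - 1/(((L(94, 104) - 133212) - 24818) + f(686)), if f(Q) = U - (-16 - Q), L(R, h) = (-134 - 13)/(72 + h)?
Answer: -1150706433020/27679843 ≈ -41572.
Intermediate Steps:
U = 57 (U = -2 + (⅓)*177 = -2 + 59 = 57)
L(R, h) = -147/(72 + h)
f(Q) = 73 + Q (f(Q) = 57 - (-16 - Q) = 57 + (16 + Q) = 73 + Q)
-41572 - 1/(((L(94, 104) - 133212) - 24818) + f(686)) = -41572 - 1/(((-147/(72 + 104) - 133212) - 24818) + (73 + 686)) = -41572 - 1/(((-147/176 - 133212) - 24818) + 759) = -41572 - 1/((-23445459/176 - 24818) + 759) = -41572 - 1/(-27813427/176 + 759) = -41572 - 1/(-27679843/176) = -41572 - 1*(-176/27679843) = -41572 + 176/27679843 = -1150706433020/27679843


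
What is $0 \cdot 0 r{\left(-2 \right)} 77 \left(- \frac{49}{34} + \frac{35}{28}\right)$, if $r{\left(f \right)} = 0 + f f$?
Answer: $0$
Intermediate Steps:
$r{\left(f \right)} = f^{2}$ ($r{\left(f \right)} = 0 + f^{2} = f^{2}$)
$0 \cdot 0 r{\left(-2 \right)} 77 \left(- \frac{49}{34} + \frac{35}{28}\right) = 0 \cdot 0 \left(-2\right)^{2} \cdot 77 \left(- \frac{49}{34} + \frac{35}{28}\right) = 0 \cdot 4 \cdot 77 \left(\left(-49\right) \frac{1}{34} + 35 \cdot \frac{1}{28}\right) = 0 \cdot 77 \left(- \frac{49}{34} + \frac{5}{4}\right) = 0 \left(- \frac{13}{68}\right) = 0$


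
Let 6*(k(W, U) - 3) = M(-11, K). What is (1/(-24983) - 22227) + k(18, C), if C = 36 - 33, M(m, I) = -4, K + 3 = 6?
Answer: -1665716545/74949 ≈ -22225.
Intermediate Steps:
K = 3 (K = -3 + 6 = 3)
C = 3
k(W, U) = 7/3 (k(W, U) = 3 + (⅙)*(-4) = 3 - ⅔ = 7/3)
(1/(-24983) - 22227) + k(18, C) = (1/(-24983) - 22227) + 7/3 = (-1/24983 - 22227) + 7/3 = -555297142/24983 + 7/3 = -1665716545/74949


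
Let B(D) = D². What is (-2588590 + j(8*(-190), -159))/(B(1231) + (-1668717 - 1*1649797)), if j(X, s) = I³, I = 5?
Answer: 235315/163923 ≈ 1.4355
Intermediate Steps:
j(X, s) = 125 (j(X, s) = 5³ = 125)
(-2588590 + j(8*(-190), -159))/(B(1231) + (-1668717 - 1*1649797)) = (-2588590 + 125)/(1231² + (-1668717 - 1*1649797)) = -2588465/(1515361 + (-1668717 - 1649797)) = -2588465/(1515361 - 3318514) = -2588465/(-1803153) = -2588465*(-1/1803153) = 235315/163923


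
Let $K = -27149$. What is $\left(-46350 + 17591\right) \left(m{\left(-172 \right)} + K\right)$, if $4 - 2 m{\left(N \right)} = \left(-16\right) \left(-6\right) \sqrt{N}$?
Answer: $780720573 + 2760864 i \sqrt{43} \approx 7.8072 \cdot 10^{8} + 1.8104 \cdot 10^{7} i$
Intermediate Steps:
$m{\left(N \right)} = 2 - 48 \sqrt{N}$ ($m{\left(N \right)} = 2 - \frac{\left(-16\right) \left(-6\right) \sqrt{N}}{2} = 2 - \frac{96 \sqrt{N}}{2} = 2 - 48 \sqrt{N}$)
$\left(-46350 + 17591\right) \left(m{\left(-172 \right)} + K\right) = \left(-46350 + 17591\right) \left(\left(2 - 48 \sqrt{-172}\right) - 27149\right) = - 28759 \left(\left(2 - 48 \cdot 2 i \sqrt{43}\right) - 27149\right) = - 28759 \left(\left(2 - 96 i \sqrt{43}\right) - 27149\right) = - 28759 \left(-27147 - 96 i \sqrt{43}\right) = 780720573 + 2760864 i \sqrt{43}$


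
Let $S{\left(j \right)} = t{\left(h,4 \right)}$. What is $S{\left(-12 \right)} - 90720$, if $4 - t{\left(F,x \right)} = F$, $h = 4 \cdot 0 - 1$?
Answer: $-90715$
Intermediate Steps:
$h = -1$ ($h = 0 - 1 = -1$)
$t{\left(F,x \right)} = 4 - F$
$S{\left(j \right)} = 5$ ($S{\left(j \right)} = 4 - -1 = 4 + 1 = 5$)
$S{\left(-12 \right)} - 90720 = 5 - 90720 = -90715$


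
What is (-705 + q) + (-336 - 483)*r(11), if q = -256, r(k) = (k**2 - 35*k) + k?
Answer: 206246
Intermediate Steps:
r(k) = k**2 - 34*k
(-705 + q) + (-336 - 483)*r(11) = (-705 - 256) + (-336 - 483)*(11*(-34 + 11)) = -961 - 9009*(-23) = -961 - 819*(-253) = -961 + 207207 = 206246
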